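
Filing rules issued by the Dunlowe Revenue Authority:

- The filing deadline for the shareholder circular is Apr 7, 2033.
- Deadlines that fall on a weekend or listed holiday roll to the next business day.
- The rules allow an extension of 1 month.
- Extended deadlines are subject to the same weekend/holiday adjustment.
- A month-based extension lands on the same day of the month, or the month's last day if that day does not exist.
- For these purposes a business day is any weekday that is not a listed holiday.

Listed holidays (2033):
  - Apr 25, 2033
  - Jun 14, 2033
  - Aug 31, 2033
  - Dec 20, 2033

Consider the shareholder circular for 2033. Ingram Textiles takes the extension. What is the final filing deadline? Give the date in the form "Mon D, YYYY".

May 9, 2033

Start from the fixed due date, Apr 7, 2033.
Apr 7, 2033 falls on a Thursday, which is a business day, so no adjustment is needed.
Applying the 1 month extension: 1 month after Apr 7, 2033 is May 7, 2033.
Because May 7, 2033 is a Saturday, the deadline becomes May 9, 2033 (Monday).
So the filing is due May 9, 2033.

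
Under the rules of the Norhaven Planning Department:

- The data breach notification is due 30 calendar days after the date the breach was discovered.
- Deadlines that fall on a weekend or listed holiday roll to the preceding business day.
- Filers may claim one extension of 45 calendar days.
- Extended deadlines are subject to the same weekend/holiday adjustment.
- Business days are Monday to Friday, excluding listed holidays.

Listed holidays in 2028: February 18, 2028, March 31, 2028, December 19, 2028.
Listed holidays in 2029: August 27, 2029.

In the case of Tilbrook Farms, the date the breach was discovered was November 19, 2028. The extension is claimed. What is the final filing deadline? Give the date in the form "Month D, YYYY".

30 calendar days after November 19, 2028 is December 19, 2028.
December 19, 2028 is a listed holiday, so it moves to the preceding business day, December 18, 2028 (Monday).
The 45-calendar-day extension moves the deadline from December 18, 2028 to February 1, 2029.
February 1, 2029 falls on a Thursday, which is a business day, so no adjustment is needed.
Deadline: February 1, 2029.

February 1, 2029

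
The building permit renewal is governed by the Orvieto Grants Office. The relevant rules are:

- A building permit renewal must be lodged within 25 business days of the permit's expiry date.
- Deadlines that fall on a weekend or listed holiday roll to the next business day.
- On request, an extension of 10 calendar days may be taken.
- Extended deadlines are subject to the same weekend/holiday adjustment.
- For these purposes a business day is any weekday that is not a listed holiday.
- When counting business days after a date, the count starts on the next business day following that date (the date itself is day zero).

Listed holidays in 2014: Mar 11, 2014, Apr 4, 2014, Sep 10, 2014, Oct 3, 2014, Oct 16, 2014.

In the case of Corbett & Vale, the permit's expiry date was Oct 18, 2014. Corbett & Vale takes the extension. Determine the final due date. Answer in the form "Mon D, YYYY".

Dec 1, 2014

25 business days after Oct 18, 2014, excluding weekends and holidays, is Nov 21, 2014.
Since Nov 21, 2014 is a Friday and not a holiday, the date is unchanged.
With the 10-day extension, Nov 21, 2014 becomes Dec 1, 2014.
Since Dec 1, 2014 is a Monday and not a holiday, the date is unchanged.
Deadline: Dec 1, 2014.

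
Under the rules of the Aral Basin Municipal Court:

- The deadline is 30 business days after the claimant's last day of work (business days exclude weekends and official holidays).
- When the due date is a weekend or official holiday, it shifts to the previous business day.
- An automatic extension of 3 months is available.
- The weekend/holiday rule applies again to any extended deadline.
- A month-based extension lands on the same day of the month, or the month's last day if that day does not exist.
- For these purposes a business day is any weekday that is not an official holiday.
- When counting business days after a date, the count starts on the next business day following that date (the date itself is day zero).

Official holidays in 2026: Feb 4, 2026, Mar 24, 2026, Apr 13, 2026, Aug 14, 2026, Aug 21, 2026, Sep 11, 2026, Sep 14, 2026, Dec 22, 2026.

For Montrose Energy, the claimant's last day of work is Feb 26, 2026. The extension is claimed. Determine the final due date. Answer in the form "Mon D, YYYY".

Jul 10, 2026

30 business days after Feb 26, 2026, excluding weekends and holidays, is Apr 10, 2026.
Since Apr 10, 2026 is a Friday and not a holiday, the date is unchanged.
The 3 months extension carries Apr 10, 2026 to Jul 10, 2026.
Jul 10, 2026 is a Friday and not a listed holiday, so it stands.
Final deadline: Jul 10, 2026.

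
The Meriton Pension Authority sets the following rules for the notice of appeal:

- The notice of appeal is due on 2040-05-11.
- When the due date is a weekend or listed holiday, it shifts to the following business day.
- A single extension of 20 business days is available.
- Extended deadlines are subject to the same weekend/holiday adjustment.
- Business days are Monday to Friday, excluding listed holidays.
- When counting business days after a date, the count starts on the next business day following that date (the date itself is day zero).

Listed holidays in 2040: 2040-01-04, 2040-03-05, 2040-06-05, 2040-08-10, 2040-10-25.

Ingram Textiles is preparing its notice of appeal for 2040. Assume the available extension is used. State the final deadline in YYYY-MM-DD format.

2040-06-11

The statutory due date is 2040-05-11.
2040-05-11 (Friday) is already a business day.
Applying the 20-business-day extension: 20 business days after 2040-05-11 is 2040-06-11.
2040-06-11 is a Monday and not a listed holiday, so it stands.
Final deadline: 2040-06-11.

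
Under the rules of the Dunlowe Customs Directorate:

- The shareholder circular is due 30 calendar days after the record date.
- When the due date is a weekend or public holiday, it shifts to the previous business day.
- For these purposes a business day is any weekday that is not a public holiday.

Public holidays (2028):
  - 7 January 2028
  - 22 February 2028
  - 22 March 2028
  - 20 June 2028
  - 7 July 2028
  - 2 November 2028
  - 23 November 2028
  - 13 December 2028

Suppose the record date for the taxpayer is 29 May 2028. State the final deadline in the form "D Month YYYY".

28 June 2028

Adding 30 calendar days to 29 May 2028 gives 28 June 2028.
28 June 2028 (Wednesday) is already a business day.
The final due date is 28 June 2028.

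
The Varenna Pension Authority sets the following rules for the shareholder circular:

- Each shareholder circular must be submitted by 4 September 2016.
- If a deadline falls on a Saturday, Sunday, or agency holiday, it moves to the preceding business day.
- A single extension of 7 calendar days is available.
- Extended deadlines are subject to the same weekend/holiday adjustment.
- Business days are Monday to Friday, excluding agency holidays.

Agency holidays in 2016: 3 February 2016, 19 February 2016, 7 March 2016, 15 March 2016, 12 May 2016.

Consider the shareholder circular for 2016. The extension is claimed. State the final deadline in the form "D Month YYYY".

9 September 2016

The stated deadline is 4 September 2016.
4 September 2016 is a Sunday, so it moves to the preceding business day, 2 September 2016 (Friday).
The 7-calendar-day extension moves the deadline from 2 September 2016 to 9 September 2016.
9 September 2016 (Friday) is already a business day.
Deadline: 9 September 2016.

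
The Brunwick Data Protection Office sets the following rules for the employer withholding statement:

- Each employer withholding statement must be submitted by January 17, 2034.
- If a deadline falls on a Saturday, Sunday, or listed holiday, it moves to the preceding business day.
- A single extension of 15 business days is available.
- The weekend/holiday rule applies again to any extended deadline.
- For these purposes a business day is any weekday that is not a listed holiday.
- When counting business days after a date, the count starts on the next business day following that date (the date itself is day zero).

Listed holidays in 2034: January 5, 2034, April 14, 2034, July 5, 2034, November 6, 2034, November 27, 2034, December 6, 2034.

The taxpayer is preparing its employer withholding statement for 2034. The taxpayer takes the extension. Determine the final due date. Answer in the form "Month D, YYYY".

February 7, 2034

Start from the fixed due date, January 17, 2034.
Since January 17, 2034 is a Tuesday and not a holiday, the date is unchanged.
Counting 15 further business days from January 17, 2034 reaches February 7, 2034.
February 7, 2034 falls on a Tuesday, which is a business day, so no adjustment is needed.
So the filing is due February 7, 2034.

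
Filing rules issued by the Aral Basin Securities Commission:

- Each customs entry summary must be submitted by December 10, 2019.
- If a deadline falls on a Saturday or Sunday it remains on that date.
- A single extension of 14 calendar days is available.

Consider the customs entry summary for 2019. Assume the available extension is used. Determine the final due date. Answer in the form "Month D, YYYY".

Start from the fixed due date, December 10, 2019.
December 10, 2019 falls on a Tuesday. The rules make no weekend/holiday allowance, so it remains December 10, 2019.
Applying the 14-calendar-day extension: December 10, 2019 + 14 days = December 24, 2019.
December 24, 2019 is a Tuesday; no weekend or holiday adjustment applies.
Deadline: December 24, 2019.

December 24, 2019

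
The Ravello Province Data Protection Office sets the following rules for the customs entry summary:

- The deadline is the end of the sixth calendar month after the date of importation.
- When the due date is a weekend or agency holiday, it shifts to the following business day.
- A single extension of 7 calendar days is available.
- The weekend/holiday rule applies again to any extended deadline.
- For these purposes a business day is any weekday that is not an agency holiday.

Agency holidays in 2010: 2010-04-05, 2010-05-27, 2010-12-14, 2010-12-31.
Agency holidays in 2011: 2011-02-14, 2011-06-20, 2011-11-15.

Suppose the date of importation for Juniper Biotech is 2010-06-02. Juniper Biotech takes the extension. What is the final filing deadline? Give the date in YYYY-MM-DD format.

2011-01-10

The sixth month after 2010-06-02 is December 2010, whose last day is 2010-12-31.
Because 2010-12-31 is a listed holiday, the deadline becomes 2011-01-03 (Monday).
With the 7-day extension, 2011-01-03 becomes 2011-01-10.
2011-01-10 (Monday) is already a business day.
So the filing is due 2011-01-10.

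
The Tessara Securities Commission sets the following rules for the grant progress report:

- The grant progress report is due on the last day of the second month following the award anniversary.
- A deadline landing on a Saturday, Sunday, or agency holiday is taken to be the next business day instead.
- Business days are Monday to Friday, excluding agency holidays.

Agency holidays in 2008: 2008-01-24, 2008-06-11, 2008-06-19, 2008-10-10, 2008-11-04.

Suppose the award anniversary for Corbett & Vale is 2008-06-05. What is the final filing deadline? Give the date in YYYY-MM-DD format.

2 months after 2008-06-05 is August 2008; that month ends on 2008-08-31.
2008-08-31 is a Sunday, so it moves to the next business day, 2008-09-01 (Monday).
The final due date is 2008-09-01.

2008-09-01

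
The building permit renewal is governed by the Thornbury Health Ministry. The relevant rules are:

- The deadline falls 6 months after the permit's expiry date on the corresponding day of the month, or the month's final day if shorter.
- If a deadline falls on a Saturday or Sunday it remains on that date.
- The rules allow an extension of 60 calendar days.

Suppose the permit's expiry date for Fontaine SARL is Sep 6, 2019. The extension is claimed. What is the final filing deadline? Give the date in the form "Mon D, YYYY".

Moving 6 months forward from Sep 6, 2019 on the corresponding day gives Mar 6, 2020.
Mar 6, 2020 falls on a Friday. The rules make no weekend/holiday allowance, so it remains Mar 6, 2020.
Add the 60 calendar-day extension to Mar 6, 2020: May 5, 2020.
May 5, 2020 is a Tuesday; no weekend or holiday adjustment applies.
Final deadline: May 5, 2020.

May 5, 2020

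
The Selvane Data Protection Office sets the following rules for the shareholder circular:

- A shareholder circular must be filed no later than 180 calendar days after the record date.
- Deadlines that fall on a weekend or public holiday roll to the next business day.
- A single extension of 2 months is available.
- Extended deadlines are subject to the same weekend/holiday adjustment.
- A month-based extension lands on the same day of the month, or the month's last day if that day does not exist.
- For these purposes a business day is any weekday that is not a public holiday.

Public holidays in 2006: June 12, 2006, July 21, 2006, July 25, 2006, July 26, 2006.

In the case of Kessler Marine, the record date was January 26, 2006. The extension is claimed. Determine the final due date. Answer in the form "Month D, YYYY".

Trigger date January 26, 2006 + 180 calendar days = July 25, 2006.
July 25, 2006 is a listed holiday; the next business day is July 27, 2006 (Thursday).
Applying the 2 months extension: 2 months after July 27, 2006 is September 27, 2006.
Since September 27, 2006 is a Wednesday and not a holiday, the date is unchanged.
The final due date is September 27, 2006.

September 27, 2006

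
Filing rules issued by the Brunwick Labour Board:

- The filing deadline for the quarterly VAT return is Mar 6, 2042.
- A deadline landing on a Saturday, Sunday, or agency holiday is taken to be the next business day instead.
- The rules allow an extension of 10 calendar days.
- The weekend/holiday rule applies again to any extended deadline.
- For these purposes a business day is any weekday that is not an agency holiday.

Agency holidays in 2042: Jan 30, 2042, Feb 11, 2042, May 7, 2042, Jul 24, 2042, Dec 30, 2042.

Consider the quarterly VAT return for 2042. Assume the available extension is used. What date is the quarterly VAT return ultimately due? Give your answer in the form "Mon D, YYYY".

Start from the fixed due date, Mar 6, 2042.
Mar 6, 2042 falls on a Thursday, which is a business day, so no adjustment is needed.
Applying the 10-calendar-day extension: Mar 6, 2042 + 10 days = Mar 16, 2042.
Mar 16, 2042 falls on a Sunday. Rolling to the next business day gives Mar 17, 2042, a Monday.
Deadline: Mar 17, 2042.

Mar 17, 2042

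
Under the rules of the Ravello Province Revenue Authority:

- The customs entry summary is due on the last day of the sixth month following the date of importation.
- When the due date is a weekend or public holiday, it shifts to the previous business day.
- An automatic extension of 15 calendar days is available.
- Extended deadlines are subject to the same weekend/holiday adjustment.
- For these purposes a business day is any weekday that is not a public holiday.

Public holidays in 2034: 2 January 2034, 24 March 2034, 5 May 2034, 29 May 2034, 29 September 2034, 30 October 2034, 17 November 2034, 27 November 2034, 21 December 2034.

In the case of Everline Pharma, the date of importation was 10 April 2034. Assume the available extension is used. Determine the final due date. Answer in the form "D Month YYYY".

15 November 2034

The sixth month after 10 April 2034 is October 2034, whose last day is 31 October 2034.
Since 31 October 2034 is a Tuesday and not a holiday, the date is unchanged.
Add the 15 calendar-day extension to 31 October 2034: 15 November 2034.
15 November 2034 is a Wednesday and not a listed holiday, so it stands.
Final deadline: 15 November 2034.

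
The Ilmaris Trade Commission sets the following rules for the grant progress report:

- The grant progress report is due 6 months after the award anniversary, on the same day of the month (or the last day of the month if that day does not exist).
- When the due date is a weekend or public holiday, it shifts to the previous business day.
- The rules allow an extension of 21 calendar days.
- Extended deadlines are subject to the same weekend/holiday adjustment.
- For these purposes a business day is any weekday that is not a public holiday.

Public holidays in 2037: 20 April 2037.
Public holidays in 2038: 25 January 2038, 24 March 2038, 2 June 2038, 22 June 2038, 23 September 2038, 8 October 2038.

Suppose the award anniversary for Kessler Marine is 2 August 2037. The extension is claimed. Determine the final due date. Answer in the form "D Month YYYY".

Moving 6 months forward from 2 August 2037 on the corresponding day gives 2 February 2038.
2 February 2038 is a Tuesday and not a listed holiday, so it stands.
The 21-calendar-day extension moves the deadline from 2 February 2038 to 23 February 2038.
23 February 2038 (Tuesday) is already a business day.
Deadline: 23 February 2038.

23 February 2038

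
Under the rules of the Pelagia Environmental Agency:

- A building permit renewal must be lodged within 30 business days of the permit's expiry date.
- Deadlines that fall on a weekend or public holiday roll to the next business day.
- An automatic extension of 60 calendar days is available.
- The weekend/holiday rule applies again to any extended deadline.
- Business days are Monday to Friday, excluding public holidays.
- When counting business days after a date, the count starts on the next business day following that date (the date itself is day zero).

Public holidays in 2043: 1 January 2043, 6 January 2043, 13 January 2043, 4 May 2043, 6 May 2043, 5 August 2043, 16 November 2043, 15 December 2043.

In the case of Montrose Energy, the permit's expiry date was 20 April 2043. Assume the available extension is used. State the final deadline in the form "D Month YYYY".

Counting 30 business days after 20 April 2043 (skipping weekends and listed holidays) reaches 3 June 2043.
Since 3 June 2043 is a Wednesday and not a holiday, the date is unchanged.
Add the 60 calendar-day extension to 3 June 2043: 2 August 2043.
Because 2 August 2043 is a Sunday, the deadline becomes 3 August 2043 (Monday).
Deadline: 3 August 2043.

3 August 2043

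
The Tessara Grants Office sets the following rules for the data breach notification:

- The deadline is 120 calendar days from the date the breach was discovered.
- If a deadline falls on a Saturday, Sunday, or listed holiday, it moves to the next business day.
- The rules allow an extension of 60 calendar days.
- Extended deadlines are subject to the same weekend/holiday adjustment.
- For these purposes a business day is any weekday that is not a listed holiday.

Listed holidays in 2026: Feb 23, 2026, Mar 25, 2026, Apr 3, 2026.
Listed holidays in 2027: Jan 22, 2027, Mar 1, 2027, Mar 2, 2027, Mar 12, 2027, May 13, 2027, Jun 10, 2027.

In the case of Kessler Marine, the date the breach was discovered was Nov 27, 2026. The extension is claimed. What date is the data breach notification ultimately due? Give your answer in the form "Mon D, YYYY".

Trigger date Nov 27, 2026 + 120 calendar days = Mar 27, 2027.
Because Mar 27, 2027 is a Saturday, the deadline becomes Mar 29, 2027 (Monday).
With the 60-day extension, Mar 29, 2027 becomes May 28, 2027.
May 28, 2027 falls on a Friday, which is a business day, so no adjustment is needed.
So the filing is due May 28, 2027.

May 28, 2027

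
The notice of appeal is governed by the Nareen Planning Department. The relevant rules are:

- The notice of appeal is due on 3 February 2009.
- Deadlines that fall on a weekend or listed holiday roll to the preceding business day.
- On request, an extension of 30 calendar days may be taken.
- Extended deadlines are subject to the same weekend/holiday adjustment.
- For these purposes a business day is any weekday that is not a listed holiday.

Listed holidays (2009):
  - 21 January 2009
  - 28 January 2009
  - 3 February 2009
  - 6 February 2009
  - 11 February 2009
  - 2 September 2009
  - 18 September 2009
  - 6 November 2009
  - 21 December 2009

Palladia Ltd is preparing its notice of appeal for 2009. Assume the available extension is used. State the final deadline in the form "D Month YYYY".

4 March 2009

The statutory due date is 3 February 2009.
3 February 2009 falls on a listed holiday. Rolling to the preceding business day gives 2 February 2009, a Monday.
Add the 30 calendar-day extension to 2 February 2009: 4 March 2009.
4 March 2009 (Wednesday) is already a business day.
Deadline: 4 March 2009.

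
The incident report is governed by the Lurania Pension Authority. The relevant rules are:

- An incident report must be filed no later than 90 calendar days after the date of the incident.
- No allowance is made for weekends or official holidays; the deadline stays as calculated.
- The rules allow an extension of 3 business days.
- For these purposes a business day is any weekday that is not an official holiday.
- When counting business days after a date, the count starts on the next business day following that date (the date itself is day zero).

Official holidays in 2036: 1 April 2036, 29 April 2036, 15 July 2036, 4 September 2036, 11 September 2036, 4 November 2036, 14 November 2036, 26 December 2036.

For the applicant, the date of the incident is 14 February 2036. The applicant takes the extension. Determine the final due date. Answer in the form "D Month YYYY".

19 May 2036

From 14 February 2036, 90 calendar days later is 14 May 2036.
No adjustment is made for weekends or holidays, so 14 May 2036 stands.
The 3-business-day extension runs from 14 May 2036 to 19 May 2036.
No adjustment is made for weekends or holidays, so 19 May 2036 stands.
The final due date is 19 May 2036.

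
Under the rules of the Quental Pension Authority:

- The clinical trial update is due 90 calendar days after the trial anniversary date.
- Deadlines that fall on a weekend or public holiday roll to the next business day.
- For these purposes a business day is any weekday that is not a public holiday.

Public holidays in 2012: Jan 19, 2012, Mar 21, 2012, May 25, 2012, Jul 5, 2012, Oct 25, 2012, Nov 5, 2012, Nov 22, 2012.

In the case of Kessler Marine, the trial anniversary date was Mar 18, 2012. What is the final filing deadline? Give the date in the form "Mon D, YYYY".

Trigger date Mar 18, 2012 + 90 calendar days = Jun 16, 2012.
Jun 16, 2012 falls on a Saturday. Rolling to the next business day gives Jun 18, 2012, a Monday.
Final deadline: Jun 18, 2012.

Jun 18, 2012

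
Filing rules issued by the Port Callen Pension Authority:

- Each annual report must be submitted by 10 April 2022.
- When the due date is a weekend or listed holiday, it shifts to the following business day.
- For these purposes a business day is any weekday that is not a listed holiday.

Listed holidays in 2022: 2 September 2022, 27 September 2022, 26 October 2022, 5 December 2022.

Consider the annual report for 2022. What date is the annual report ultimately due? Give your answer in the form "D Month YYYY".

The stated deadline is 10 April 2022.
10 April 2022 is a Sunday, so it moves to the next business day, 11 April 2022 (Monday).
Final deadline: 11 April 2022.

11 April 2022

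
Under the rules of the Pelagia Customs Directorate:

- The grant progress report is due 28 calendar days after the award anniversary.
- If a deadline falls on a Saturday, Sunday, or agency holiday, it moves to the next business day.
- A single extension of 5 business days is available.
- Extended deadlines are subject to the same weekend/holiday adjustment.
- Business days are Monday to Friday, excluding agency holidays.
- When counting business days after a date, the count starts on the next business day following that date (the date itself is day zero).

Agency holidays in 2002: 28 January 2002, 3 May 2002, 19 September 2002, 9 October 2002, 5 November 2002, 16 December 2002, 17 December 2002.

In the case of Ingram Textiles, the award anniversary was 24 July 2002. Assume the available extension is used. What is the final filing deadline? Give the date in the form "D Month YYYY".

Adding 28 calendar days to 24 July 2002 gives 21 August 2002.
Since 21 August 2002 is a Wednesday and not a holiday, the date is unchanged.
Applying the 5-business-day extension: 5 business days after 21 August 2002 is 28 August 2002.
28 August 2002 falls on a Wednesday, which is a business day, so no adjustment is needed.
Deadline: 28 August 2002.

28 August 2002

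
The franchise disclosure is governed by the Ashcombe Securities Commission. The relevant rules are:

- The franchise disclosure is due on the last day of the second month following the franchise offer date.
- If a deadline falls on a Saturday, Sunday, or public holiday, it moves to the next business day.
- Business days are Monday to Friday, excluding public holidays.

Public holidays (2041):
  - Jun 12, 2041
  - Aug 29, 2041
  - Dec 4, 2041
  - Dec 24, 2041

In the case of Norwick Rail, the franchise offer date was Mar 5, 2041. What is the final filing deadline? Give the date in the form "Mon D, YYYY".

May 31, 2041

The second month after Mar 5, 2041 is May 2041, whose last day is May 31, 2041.
May 31, 2041 falls on a Friday, which is a business day, so no adjustment is needed.
Deadline: May 31, 2041.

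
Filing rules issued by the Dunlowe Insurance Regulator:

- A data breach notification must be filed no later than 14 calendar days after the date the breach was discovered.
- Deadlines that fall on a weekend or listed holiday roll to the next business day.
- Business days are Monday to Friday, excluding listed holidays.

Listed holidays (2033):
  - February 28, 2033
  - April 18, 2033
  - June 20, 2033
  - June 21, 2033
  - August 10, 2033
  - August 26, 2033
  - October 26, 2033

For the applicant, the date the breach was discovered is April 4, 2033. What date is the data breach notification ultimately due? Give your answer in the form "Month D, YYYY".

April 19, 2033

Trigger date April 4, 2033 + 14 calendar days = April 18, 2033.
April 18, 2033 is a listed holiday, so it moves to the next business day, April 19, 2033 (Tuesday).
So the filing is due April 19, 2033.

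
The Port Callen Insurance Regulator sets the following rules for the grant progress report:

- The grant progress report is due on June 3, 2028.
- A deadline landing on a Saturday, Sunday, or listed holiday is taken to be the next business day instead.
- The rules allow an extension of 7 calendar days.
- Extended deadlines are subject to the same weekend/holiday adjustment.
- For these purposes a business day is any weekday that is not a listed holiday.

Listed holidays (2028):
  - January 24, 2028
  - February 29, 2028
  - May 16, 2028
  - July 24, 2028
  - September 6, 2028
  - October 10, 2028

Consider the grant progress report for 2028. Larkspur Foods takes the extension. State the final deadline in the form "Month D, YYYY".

The stated deadline is June 3, 2028.
Because June 3, 2028 is a Saturday, the deadline becomes June 5, 2028 (Monday).
Add the 7 calendar-day extension to June 5, 2028: June 12, 2028.
June 12, 2028 falls on a Monday, which is a business day, so no adjustment is needed.
Deadline: June 12, 2028.

June 12, 2028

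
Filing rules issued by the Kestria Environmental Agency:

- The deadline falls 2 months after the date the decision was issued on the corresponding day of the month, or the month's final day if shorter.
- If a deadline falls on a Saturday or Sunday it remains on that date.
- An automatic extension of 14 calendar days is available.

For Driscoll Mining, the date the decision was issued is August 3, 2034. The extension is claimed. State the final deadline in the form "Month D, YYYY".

2 months from August 3, 2034 is October 3, 2034.
October 3, 2034 is a Tuesday; no weekend or holiday adjustment applies.
The 14-calendar-day extension moves the deadline from October 3, 2034 to October 17, 2034.
No adjustment is made for weekends or holidays, so October 17, 2034 stands.
So the filing is due October 17, 2034.

October 17, 2034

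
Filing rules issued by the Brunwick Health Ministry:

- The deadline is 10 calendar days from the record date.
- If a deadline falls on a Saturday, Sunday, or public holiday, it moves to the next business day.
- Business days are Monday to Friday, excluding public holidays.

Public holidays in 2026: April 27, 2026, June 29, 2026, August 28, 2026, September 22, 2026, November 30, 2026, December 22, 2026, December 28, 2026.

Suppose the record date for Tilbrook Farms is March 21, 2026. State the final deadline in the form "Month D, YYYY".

From March 21, 2026, 10 calendar days later is March 31, 2026.
Since March 31, 2026 is a Tuesday and not a holiday, the date is unchanged.
So the filing is due March 31, 2026.

March 31, 2026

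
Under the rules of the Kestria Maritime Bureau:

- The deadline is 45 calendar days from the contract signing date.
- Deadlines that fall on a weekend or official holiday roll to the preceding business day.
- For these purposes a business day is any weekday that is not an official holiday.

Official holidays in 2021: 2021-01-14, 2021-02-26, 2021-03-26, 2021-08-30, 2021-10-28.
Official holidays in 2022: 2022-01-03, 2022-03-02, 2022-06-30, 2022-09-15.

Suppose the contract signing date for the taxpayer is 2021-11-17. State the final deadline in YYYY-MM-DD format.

2021-12-31

From 2021-11-17, 45 calendar days later is 2022-01-01.
2022-01-01 is a Saturday, so it moves to the preceding business day, 2021-12-31 (Friday).
The final due date is 2021-12-31.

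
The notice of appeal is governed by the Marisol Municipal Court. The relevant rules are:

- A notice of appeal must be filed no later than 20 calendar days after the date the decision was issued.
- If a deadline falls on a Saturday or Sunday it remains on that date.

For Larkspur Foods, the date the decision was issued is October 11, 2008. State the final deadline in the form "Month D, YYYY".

20 calendar days after October 11, 2008 is October 31, 2008.
October 31, 2008 falls on a Friday. The rules make no weekend/holiday allowance, so it remains October 31, 2008.
Deadline: October 31, 2008.

October 31, 2008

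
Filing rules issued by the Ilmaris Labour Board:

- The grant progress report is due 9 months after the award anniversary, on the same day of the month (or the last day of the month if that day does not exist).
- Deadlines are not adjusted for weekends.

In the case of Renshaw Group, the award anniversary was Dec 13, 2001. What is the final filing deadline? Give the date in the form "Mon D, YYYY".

Moving 9 months forward from Dec 13, 2001 on the corresponding day gives Sep 13, 2002.
Sep 13, 2002 is a Friday; no weekend or holiday adjustment applies.
So the filing is due Sep 13, 2002.

Sep 13, 2002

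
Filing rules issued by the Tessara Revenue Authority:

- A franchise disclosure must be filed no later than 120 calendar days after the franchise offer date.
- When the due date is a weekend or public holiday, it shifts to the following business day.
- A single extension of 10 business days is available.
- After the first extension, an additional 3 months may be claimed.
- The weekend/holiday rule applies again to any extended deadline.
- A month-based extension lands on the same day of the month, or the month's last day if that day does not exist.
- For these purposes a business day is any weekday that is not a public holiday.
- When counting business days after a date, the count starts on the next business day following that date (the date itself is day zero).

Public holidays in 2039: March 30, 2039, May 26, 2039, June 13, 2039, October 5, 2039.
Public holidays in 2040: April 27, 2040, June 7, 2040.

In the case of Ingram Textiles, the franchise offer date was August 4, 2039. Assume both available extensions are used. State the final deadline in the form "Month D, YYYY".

March 16, 2040

From August 4, 2039, 120 calendar days later is December 2, 2039.
December 2, 2039 (Friday) is already a business day.
Applying the 10-business-day extension: 10 business days after December 2, 2039 is December 16, 2039.
December 16, 2039 (Friday) is already a business day.
Applying the 3 months extension: 3 months after December 16, 2039 is March 16, 2040.
March 16, 2040 falls on a Friday, which is a business day, so no adjustment is needed.
Final deadline: March 16, 2040.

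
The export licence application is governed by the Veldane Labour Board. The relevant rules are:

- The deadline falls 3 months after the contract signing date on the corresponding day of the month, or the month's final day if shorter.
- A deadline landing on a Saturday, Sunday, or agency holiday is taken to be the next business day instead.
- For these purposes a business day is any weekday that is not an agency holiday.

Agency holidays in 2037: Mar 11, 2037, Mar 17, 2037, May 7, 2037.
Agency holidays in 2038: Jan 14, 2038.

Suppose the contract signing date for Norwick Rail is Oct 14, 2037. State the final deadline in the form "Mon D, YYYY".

3 months after Oct 14, 2037, on the same day of the month, is Jan 14, 2038.
Because Jan 14, 2038 is a listed holiday, the deadline becomes Jan 15, 2038 (Friday).
Final deadline: Jan 15, 2038.

Jan 15, 2038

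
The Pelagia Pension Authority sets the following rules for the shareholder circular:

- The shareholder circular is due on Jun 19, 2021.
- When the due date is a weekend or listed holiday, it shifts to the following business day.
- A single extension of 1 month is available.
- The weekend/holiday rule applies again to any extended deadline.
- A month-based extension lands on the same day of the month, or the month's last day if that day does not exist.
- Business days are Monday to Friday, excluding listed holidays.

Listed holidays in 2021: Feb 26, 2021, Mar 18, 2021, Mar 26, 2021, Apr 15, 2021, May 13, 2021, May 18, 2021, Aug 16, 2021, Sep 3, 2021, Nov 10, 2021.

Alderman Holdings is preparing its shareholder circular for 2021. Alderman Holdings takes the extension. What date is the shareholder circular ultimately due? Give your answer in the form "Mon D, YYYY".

Jul 21, 2021

Start from the fixed due date, Jun 19, 2021.
Jun 19, 2021 is a Saturday; the next business day is Jun 21, 2021 (Monday).
Add 1 month to Jun 21, 2021: Jul 21, 2021.
Jul 21, 2021 is a Wednesday and not a listed holiday, so it stands.
The final due date is Jul 21, 2021.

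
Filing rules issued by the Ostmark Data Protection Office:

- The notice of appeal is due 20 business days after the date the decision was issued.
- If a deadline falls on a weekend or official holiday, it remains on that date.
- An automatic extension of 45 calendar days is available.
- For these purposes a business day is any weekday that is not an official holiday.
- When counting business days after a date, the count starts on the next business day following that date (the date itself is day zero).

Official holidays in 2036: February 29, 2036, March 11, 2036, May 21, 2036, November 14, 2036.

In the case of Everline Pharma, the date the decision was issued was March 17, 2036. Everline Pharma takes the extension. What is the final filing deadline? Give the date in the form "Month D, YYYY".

May 29, 2036

20 business days after March 17, 2036, excluding weekends and holidays, is April 14, 2036.
April 14, 2036 is a Monday; no weekend or holiday adjustment applies.
Add the 45 calendar-day extension to April 14, 2036: May 29, 2036.
May 29, 2036 falls on a Thursday. The rules make no weekend/holiday allowance, so it remains May 29, 2036.
The final due date is May 29, 2036.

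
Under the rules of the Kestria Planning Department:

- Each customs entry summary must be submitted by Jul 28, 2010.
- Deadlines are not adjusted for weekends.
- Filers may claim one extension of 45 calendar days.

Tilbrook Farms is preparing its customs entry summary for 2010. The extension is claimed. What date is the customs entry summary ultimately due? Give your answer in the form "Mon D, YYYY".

Sep 11, 2010

Start from the fixed due date, Jul 28, 2010.
Jul 28, 2010 is a Wednesday; no weekend or holiday adjustment applies.
Add the 45 calendar-day extension to Jul 28, 2010: Sep 11, 2010.
Sep 11, 2010 is a Saturday; no weekend or holiday adjustment applies.
So the filing is due Sep 11, 2010.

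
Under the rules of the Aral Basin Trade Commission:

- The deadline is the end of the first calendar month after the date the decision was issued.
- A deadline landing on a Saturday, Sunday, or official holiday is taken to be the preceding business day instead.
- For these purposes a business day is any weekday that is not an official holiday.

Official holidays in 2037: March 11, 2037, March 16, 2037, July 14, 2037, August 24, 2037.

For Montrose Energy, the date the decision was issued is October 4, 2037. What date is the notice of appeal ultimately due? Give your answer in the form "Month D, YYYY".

November 30, 2037

The first month after October 4, 2037 is November 2037, whose last day is November 30, 2037.
November 30, 2037 falls on a Monday, which is a business day, so no adjustment is needed.
Final deadline: November 30, 2037.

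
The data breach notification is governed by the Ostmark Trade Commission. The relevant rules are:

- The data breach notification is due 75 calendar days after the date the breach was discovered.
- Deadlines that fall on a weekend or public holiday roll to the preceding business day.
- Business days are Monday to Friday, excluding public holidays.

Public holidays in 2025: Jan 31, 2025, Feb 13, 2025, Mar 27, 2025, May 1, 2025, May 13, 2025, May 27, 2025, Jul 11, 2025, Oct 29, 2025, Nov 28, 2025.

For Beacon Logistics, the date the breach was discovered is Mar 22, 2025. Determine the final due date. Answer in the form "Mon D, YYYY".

Adding 75 calendar days to Mar 22, 2025 gives Jun 5, 2025.
Jun 5, 2025 falls on a Thursday, which is a business day, so no adjustment is needed.
So the filing is due Jun 5, 2025.

Jun 5, 2025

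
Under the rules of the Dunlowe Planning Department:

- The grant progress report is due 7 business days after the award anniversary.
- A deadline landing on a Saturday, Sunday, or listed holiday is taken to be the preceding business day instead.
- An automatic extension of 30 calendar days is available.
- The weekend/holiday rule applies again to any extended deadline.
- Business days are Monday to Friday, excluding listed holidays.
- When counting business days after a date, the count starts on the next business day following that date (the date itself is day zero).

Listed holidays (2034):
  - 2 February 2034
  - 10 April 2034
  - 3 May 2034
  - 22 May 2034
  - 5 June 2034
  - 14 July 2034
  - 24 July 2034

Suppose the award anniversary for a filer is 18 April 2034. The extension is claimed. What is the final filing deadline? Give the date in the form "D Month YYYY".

Starting the day after 18 April 2034 and counting 7 business days lands on 27 April 2034.
27 April 2034 is a Thursday and not a listed holiday, so it stands.
With the 30-day extension, 27 April 2034 becomes 27 May 2034.
27 May 2034 is a Saturday, so it moves to the preceding business day, 26 May 2034 (Friday).
The final due date is 26 May 2034.

26 May 2034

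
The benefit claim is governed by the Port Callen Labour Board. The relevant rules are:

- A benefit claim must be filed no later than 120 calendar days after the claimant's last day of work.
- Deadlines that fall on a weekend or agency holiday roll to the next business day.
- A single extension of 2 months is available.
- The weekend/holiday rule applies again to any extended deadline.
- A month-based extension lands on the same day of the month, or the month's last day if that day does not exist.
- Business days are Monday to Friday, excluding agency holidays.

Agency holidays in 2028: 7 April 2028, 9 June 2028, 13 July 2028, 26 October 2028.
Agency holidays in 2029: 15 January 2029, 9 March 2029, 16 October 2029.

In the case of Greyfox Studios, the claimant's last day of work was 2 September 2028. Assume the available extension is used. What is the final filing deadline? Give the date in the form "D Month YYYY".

1 March 2029

Trigger date 2 September 2028 + 120 calendar days = 31 December 2028.
Because 31 December 2028 is a Sunday, the deadline becomes 1 January 2029 (Monday).
The 2 months extension carries 1 January 2029 to 1 March 2029.
1 March 2029 (Thursday) is already a business day.
So the filing is due 1 March 2029.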